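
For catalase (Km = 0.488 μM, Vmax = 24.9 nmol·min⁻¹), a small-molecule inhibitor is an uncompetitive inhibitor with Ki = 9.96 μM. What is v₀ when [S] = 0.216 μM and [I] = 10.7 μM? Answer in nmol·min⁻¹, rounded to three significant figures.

α = 1 + [I]/Ki = 1 + 10.7/9.96 = 2.074.
For an uncompetitive inhibitor, both parameters are divided by α, giving Vmax/α and Km/α: Km,app = 0.235 μM, Vmax,app = 12.0 nmol·min⁻¹.
v = Vmax,app·[S]/(Km,app + [S]) = 12.0 × 0.216/(0.235 + 0.216) = 5.75 nmol·min⁻¹.

5.75 nmol·min⁻¹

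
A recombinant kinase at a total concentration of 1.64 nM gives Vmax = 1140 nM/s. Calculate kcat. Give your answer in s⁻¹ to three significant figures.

kcat = Vmax/[E]total = 1140 nM/s / 1.64 nM = 695 s⁻¹.

695 s⁻¹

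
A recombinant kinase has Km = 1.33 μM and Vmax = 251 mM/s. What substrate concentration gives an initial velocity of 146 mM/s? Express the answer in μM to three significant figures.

Rearranging v = Vmax[S]/(Km+[S]) gives [S] = Km·v/(Vmax − v).
[S] = 1.33 × 146 / (251 − 146) = 194.2/105.0 = 1.85 μM.

1.85 μM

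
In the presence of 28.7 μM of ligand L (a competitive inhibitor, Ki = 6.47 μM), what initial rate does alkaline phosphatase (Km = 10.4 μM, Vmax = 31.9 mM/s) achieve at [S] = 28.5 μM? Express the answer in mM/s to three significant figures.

10.7 mM/s

α = 1 + [I]/Ki = 1 + 28.7/6.47 = 5.436.
For a competitive inhibitor, Vmax is unchanged and the apparent Km becomes α·Km: Km,app = 56.5 μM, Vmax,app = 31.9 mM/s.
v = Vmax,app·[S]/(Km,app + [S]) = 31.9 × 28.5/(56.5 + 28.5) = 10.7 mM/s.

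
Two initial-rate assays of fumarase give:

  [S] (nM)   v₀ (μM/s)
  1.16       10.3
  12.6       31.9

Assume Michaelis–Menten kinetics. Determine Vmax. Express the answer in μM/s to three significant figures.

From v = Vmax[S]/(Km+[S]), each point gives Vmax = v(Km+[S])/[S].
Equating: 10.3(Km+1.16)/1.16 = 31.9(Km+12.6)/12.6.
8.879·Km + 10.3 = 2.532·Km + 31.9, so (8.879 − 2.532)·Km = 31.9 − 10.3.
Km = 21.60/6.348 = 3.40 nM; then Vmax = 10.3(3.40+1.16)/1.16 = 40.5 μM/s.

40.5 μM/s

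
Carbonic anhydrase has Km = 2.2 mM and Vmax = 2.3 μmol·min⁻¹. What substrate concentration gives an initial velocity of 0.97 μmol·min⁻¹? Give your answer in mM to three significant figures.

1.60 mM

The required fractional saturation is v/Vmax = 0.97/2.3 = 0.4217.
Then [S]/(Km+[S]) = 0.4217 ⇒ [S] = 2.2 × 0.4217/(1 − 0.4217) = 1.60 mM.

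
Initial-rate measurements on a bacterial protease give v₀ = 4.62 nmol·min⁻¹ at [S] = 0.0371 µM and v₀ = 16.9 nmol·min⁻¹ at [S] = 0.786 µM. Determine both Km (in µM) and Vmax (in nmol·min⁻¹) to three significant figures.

Km = 0.119 µM; Vmax = 19.5 nmol·min⁻¹

In reciprocal form, 1/v = (Km/Vmax)·(1/[S]) + 1/Vmax. The two points give (1/[S], 1/v) = (26.95, 0.2165) and (1.272, 0.05917).
Slope = (0.2165 − 0.05917)/(26.95 − 1.272) = 0.006124; intercept = 0.2165 − 0.006124×26.95 = 0.05138.
Vmax = 1/intercept = 19.5 nmol·min⁻¹; Km = slope × Vmax = 0.006124 × 19.5 = 0.119 µM.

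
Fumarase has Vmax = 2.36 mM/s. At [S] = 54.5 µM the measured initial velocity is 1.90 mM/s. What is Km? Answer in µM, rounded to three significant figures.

13.2 µM

From v = Vmax[S]/(Km+[S]), Km = [S](Vmax − v)/v.
Km = 54.5 × (2.36 − 1.90) / 1.90 = 25.07/1.90 = 13.2 µM.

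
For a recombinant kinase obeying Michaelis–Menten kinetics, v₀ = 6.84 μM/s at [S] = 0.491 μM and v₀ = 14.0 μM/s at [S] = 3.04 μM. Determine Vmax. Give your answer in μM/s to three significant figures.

In reciprocal form, 1/v = (Km/Vmax)·(1/[S]) + 1/Vmax. The two points give (1/[S], 1/v) = (2.037, 0.1462) and (0.3289, 0.07143).
Slope = (0.1462 − 0.07143)/(2.037 − 0.3289) = 0.04378; intercept = 0.1462 − 0.04378×2.037 = 0.05703.
Vmax = 1/intercept = 17.5 μM/s; Km = slope × Vmax = 0.04378 × 17.5 = 0.768 μM.

17.5 μM/s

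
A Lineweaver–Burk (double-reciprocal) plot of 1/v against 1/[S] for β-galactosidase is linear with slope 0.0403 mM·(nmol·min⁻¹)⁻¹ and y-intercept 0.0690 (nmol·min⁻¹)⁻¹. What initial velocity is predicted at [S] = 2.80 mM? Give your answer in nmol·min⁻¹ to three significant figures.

12.0 nmol·min⁻¹

The y-intercept is 1/Vmax, so Vmax = 1/0.0690 = 14.5 nmol·min⁻¹.
The slope is Km/Vmax, so Km = 0.0403 × 14.5 = 0.584 mM.
Then v = 14.5 × 2.80/(0.584 + 2.80) = 12.0 nmol·min⁻¹.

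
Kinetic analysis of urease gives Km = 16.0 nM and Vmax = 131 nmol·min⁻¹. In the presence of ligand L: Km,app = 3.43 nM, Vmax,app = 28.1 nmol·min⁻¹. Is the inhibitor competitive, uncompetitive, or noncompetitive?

Both Km and Vmax decrease by the same factor (~4.66-fold) — characteristic of uncompetitive inhibition.

uncompetitive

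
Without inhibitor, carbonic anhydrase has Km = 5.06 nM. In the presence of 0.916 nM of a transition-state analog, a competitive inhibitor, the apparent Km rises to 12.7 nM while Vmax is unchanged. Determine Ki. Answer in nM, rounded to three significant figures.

Competitive: Km,app = α·Km with α = 1 + [I]/Ki.
α = Km,app/Km = 12.7/5.06 = 2.510.
Since α = 1 + [I]/Ki, [I]/Ki = 2.510 − 1 = 1.510 and Ki = 0.916/1.510 = 0.607 nM.

0.607 nM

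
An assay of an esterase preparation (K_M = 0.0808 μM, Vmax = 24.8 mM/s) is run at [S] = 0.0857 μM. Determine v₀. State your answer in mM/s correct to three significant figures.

[S]/(Km+[S]) = 0.0857/0.1665 = 0.5147, the fractional saturation.
v = 0.5147 × Vmax = 0.5147 × 24.8 = 12.8 mM/s.

12.8 mM/s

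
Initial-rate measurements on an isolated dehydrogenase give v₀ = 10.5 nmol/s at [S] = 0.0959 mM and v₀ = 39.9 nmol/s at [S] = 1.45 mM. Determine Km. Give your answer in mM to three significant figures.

In reciprocal form, 1/v = (Km/Vmax)·(1/[S]) + 1/Vmax. The two points give (1/[S], 1/v) = (10.43, 0.09524) and (0.6897, 0.02506).
Slope = (0.09524 − 0.02506)/(10.43 − 0.6897) = 0.007206; intercept = 0.09524 − 0.007206×10.43 = 0.02009.
Vmax = 1/intercept = 49.8 nmol/s; Km = slope × Vmax = 0.007206 × 49.8 = 0.359 mM.

0.359 mM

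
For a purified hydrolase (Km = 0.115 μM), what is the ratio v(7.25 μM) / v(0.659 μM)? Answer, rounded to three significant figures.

1.16

The fractional saturations are [S]/(Km+[S]) = 0.659/0.7740 = 0.8514 and 7.25/7.365 = 0.9844.
v₂/v₁ is just their ratio: 0.9844/0.8514 = 1.16.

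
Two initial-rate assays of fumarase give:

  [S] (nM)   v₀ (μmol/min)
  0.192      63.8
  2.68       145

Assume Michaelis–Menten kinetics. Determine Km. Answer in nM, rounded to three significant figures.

0.292 nM

In reciprocal form, 1/v = (Km/Vmax)·(1/[S]) + 1/Vmax. The two points give (1/[S], 1/v) = (5.208, 0.01567) and (0.3731, 0.006897).
Slope = (0.01567 − 0.006897)/(5.208 − 0.3731) = 0.001815; intercept = 0.01567 − 0.001815×5.208 = 0.006219.
Vmax = 1/intercept = 161 μmol/min; Km = slope × Vmax = 0.001815 × 161 = 0.292 nM.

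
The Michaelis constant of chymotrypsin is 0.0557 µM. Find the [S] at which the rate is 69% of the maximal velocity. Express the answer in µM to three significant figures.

0.124 µM

v/Vmax = [S]/(Km+[S]) = 0.69, so [S] = Km·0.69/(1 − 0.69) = 0.0557 × 2.226.
[S] = 0.124 µM.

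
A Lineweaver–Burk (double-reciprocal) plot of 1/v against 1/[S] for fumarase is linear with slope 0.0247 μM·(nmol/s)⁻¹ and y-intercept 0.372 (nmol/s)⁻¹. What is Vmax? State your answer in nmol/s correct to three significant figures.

The y-intercept of a Lineweaver–Burk plot equals 1/Vmax, so Vmax = 1/0.372 = 2.69 nmol/s.

2.69 nmol/s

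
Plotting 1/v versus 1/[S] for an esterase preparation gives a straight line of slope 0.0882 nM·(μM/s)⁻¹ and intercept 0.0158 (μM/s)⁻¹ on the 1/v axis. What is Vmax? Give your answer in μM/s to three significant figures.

The y-intercept of a Lineweaver–Burk plot equals 1/Vmax, so Vmax = 1/0.0158 = 63.3 μM/s.

63.3 μM/s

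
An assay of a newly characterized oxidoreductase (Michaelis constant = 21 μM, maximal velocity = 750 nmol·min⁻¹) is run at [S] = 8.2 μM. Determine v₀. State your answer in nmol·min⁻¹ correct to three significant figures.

211 nmol·min⁻¹

[S]/(Km+[S]) = 8.2/29.20 = 0.2808, the fractional saturation.
v = 0.2808 × Vmax = 0.2808 × 750 = 211 nmol·min⁻¹.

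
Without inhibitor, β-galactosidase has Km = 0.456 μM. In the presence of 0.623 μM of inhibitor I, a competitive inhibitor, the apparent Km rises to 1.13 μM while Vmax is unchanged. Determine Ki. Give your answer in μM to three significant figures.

0.421 μM

Competitive: Km,app = α·Km with α = 1 + [I]/Ki.
α = Km,app/Km = 1.13/0.456 = 2.478.
Ki = [I]/(α − 1) = 0.623/1.478 = 0.421 μM.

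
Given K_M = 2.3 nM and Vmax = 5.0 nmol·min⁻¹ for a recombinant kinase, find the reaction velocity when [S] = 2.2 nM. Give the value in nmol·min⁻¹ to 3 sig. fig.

v = Vmax·[S]/(Km + [S]) = 5.0 × 2.2 / (2.3 + 2.2)
  = 11.00 / 4.500 = 2.44 nmol·min⁻¹.

2.44 nmol·min⁻¹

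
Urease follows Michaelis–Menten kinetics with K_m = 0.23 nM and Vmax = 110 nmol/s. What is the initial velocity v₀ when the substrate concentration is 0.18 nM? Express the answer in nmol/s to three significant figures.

[S]/(Km+[S]) = 0.18/0.4100 = 0.4390, the fractional saturation.
v = 0.4390 × Vmax = 0.4390 × 110 = 48.3 nmol/s.

48.3 nmol/s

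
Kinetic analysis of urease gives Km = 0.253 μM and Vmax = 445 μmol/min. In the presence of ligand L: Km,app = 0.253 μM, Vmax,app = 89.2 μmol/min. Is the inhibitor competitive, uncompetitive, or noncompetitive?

noncompetitive

Vmax decreases (445 → 89.2 μmol/min) while Km is unchanged — pure noncompetitive inhibition.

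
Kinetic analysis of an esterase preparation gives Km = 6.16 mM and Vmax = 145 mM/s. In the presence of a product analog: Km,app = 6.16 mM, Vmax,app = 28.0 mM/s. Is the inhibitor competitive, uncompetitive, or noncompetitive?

Vmax decreases (145 → 28.0 mM/s) while Km is unchanged — pure noncompetitive inhibition.

noncompetitive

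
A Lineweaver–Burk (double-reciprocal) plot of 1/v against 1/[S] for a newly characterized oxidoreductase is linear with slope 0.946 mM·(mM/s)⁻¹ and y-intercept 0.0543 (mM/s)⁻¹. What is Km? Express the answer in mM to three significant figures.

17.4 mM

y-intercept = 1/Vmax ⇒ Vmax = 18.4 mM/s; slope = Km/Vmax ⇒ Km = slope × Vmax.
Km = 0.946 × 18.4 = 17.4 mM.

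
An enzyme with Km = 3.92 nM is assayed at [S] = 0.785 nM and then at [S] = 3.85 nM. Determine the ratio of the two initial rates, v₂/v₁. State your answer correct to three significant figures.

2.97

The fractional saturations are [S]/(Km+[S]) = 0.785/4.705 = 0.1668 and 3.85/7.770 = 0.4955.
v₂/v₁ is just their ratio: 0.4955/0.1668 = 2.97.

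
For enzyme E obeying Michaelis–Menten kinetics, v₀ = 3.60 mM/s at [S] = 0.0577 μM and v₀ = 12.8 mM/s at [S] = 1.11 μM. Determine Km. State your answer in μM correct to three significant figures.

In reciprocal form, 1/v = (Km/Vmax)·(1/[S]) + 1/Vmax. The two points give (1/[S], 1/v) = (17.33, 0.2778) and (0.9009, 0.07812).
Slope = (0.2778 − 0.07812)/(17.33 − 0.9009) = 0.01215; intercept = 0.2778 − 0.01215×17.33 = 0.06718.
Vmax = 1/intercept = 14.9 mM/s; Km = slope × Vmax = 0.01215 × 14.9 = 0.181 μM.

0.181 μM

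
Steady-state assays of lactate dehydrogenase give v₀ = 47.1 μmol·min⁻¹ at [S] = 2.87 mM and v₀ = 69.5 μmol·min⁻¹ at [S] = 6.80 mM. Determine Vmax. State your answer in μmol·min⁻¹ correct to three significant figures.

106 μmol·min⁻¹

In reciprocal form, 1/v = (Km/Vmax)·(1/[S]) + 1/Vmax. The two points give (1/[S], 1/v) = (0.3484, 0.02123) and (0.1471, 0.01439).
Slope = (0.02123 − 0.01439)/(0.3484 − 0.1471) = 0.03398; intercept = 0.02123 − 0.03398×0.3484 = 0.009391.
Vmax = 1/intercept = 106 μmol·min⁻¹; Km = slope × Vmax = 0.03398 × 106 = 3.62 mM.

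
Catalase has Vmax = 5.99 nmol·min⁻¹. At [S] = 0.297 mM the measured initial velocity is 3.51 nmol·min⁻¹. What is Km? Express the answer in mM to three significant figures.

v/Vmax = 3.51/5.99 = 0.5860 = [S]/(Km+[S]).
So Km + [S] = [S]/0.5860 = 0.5068 mM, giving Km = 0.5068 − 0.297 = 0.210 mM.

0.210 mM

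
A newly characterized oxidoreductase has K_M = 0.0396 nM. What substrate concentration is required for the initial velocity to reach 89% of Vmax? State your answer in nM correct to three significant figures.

v/Vmax = [S]/(Km+[S]) = 0.89, so [S] = Km·0.89/(1 − 0.89) = 0.0396 × 8.091.
[S] = 0.320 nM.

0.320 nM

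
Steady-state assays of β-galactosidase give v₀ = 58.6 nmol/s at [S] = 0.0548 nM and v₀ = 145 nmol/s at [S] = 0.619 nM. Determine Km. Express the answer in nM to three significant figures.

0.103 nM

In reciprocal form, 1/v = (Km/Vmax)·(1/[S]) + 1/Vmax. The two points give (1/[S], 1/v) = (18.25, 0.01706) and (1.616, 0.006897).
Slope = (0.01706 − 0.006897)/(18.25 − 1.616) = 0.0006113; intercept = 0.01706 − 0.0006113×18.25 = 0.005909.
Vmax = 1/intercept = 169 nmol/s; Km = slope × Vmax = 0.0006113 × 169 = 0.103 nM.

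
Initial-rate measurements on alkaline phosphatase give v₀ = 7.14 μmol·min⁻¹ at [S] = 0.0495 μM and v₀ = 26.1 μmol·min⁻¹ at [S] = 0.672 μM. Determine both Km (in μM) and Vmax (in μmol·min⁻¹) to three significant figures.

In reciprocal form, 1/v = (Km/Vmax)·(1/[S]) + 1/Vmax. The two points give (1/[S], 1/v) = (20.20, 0.1401) and (1.488, 0.03831).
Slope = (0.1401 − 0.03831)/(20.20 − 1.488) = 0.005437; intercept = 0.1401 − 0.005437×20.20 = 0.03022.
Vmax = 1/intercept = 33.1 μmol·min⁻¹; Km = slope × Vmax = 0.005437 × 33.1 = 0.180 μM.

Km = 0.180 μM; Vmax = 33.1 μmol·min⁻¹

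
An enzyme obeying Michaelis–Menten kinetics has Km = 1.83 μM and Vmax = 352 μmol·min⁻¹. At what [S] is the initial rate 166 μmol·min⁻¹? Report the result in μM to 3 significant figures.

1.63 μM

Rearranging v = Vmax[S]/(Km+[S]) gives [S] = Km·v/(Vmax − v).
[S] = 1.83 × 166 / (352 − 166) = 303.8/186.0 = 1.63 μM.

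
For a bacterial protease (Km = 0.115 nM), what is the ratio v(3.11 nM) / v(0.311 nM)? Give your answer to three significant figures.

1.32

Since Vmax cancels, v₂/v₁ = [S]₂(Km+[S]₁) / [S]₁(Km+[S]₂).
= 3.11×(0.115+0.311) / (0.311×(0.115+3.11)) = 1.325/1.003 = 1.32.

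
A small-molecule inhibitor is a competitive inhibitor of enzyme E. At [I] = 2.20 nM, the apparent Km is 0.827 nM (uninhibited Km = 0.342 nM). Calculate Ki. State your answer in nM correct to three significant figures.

1.55 nM

Competitive: Km,app = α·Km with α = 1 + [I]/Ki.
α = Km,app/Km = 0.827/0.342 = 2.418.
Ki = [I]/(α − 1) = 2.20/1.418 = 1.55 nM.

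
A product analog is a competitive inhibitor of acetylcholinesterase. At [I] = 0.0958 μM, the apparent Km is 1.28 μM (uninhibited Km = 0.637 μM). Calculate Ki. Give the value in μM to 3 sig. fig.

0.0949 μM

Competitive: Km,app = α·Km with α = 1 + [I]/Ki.
α = Km,app/Km = 1.28/0.637 = 2.009.
Ki = [I]/(α − 1) = 0.0958/1.009 = 0.0949 μM.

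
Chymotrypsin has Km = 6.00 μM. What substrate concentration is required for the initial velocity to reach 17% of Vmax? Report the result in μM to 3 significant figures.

1.23 μM

v/Vmax = [S]/(Km+[S]) = 0.17, so [S] = Km·0.17/(1 − 0.17) = 6.00 × 0.2048.
[S] = 1.23 μM.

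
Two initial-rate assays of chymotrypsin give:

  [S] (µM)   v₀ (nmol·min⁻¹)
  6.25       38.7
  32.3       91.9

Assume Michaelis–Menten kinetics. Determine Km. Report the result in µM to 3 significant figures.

From v = Vmax[S]/(Km+[S]), each point gives Vmax = v(Km+[S])/[S].
Equating: 38.7(Km+6.25)/6.25 = 91.9(Km+32.3)/32.3.
6.192·Km + 38.7 = 2.845·Km + 91.9, so (6.192 − 2.845)·Km = 91.9 − 38.7.
Km = 53.20/3.347 = 15.9 µM; then Vmax = 38.7(15.9+6.25)/6.25 = 137 nmol·min⁻¹.

15.9 µM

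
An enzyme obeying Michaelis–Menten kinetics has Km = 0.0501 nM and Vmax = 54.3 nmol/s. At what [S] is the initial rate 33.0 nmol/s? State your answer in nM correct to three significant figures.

0.0776 nM

The required fractional saturation is v/Vmax = 33.0/54.3 = 0.6077.
Then [S]/(Km+[S]) = 0.6077 ⇒ [S] = 0.0501 × 0.6077/(1 − 0.6077) = 0.0776 nM.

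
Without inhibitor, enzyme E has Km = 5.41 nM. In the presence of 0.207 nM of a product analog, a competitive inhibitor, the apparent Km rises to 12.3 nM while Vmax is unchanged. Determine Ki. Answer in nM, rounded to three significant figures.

0.163 nM

Competitive: Km,app = α·Km with α = 1 + [I]/Ki.
α = Km,app/Km = 12.3/5.41 = 2.274.
Since α = 1 + [I]/Ki, [I]/Ki = 2.274 − 1 = 1.274 and Ki = 0.207/1.274 = 0.163 nM.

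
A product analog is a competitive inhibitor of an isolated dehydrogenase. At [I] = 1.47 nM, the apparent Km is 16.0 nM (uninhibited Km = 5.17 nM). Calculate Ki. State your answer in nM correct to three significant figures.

Competitive: Km,app = α·Km with α = 1 + [I]/Ki.
α = Km,app/Km = 16.0/5.17 = 3.095.
Since α = 1 + [I]/Ki, [I]/Ki = 3.095 − 1 = 2.095 and Ki = 1.47/2.095 = 0.702 nM.

0.702 nM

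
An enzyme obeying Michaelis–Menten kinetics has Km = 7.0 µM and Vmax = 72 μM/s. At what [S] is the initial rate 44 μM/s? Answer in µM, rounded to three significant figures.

11.0 µM

The required fractional saturation is v/Vmax = 44/72 = 0.6111.
Then [S]/(Km+[S]) = 0.6111 ⇒ [S] = 7.0 × 0.6111/(1 − 0.6111) = 11.0 µM.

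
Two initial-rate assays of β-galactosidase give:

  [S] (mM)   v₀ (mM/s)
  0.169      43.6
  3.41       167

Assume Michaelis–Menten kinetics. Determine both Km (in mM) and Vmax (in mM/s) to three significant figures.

In reciprocal form, 1/v = (Km/Vmax)·(1/[S]) + 1/Vmax. The two points give (1/[S], 1/v) = (5.917, 0.02294) and (0.2933, 0.005988).
Slope = (0.02294 − 0.005988)/(5.917 − 0.2933) = 0.003014; intercept = 0.02294 − 0.003014×5.917 = 0.005104.
Vmax = 1/intercept = 196 mM/s; Km = slope × Vmax = 0.003014 × 196 = 0.590 mM.

Km = 0.590 mM; Vmax = 196 mM/s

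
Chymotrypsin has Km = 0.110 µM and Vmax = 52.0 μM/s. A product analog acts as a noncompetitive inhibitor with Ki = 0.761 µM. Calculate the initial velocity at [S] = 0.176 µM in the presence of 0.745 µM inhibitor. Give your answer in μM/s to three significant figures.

16.2 μM/s

α = 1 + [I]/Ki = 1 + 0.745/0.761 = 1.979.
For a noncompetitive inhibitor, Vmax is reduced to Vmax/α while Km is unchanged: Km,app = 0.110 µM, Vmax,app = 26.3 μM/s.
v = Vmax,app·[S]/(Km,app + [S]) = 26.3 × 0.176/(0.110 + 0.176) = 16.2 μM/s.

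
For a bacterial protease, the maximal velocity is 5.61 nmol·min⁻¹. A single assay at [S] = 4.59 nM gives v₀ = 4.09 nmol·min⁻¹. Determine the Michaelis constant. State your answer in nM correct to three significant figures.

v/Vmax = 4.09/5.61 = 0.7291 = [S]/(Km+[S]).
So Km + [S] = [S]/0.7291 = 6.296 nM, giving Km = 6.296 − 4.59 = 1.71 nM.

1.71 nM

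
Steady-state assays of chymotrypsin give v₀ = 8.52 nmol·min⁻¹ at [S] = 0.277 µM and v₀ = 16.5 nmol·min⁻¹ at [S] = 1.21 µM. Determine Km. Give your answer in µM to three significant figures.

0.466 µM

In reciprocal form, 1/v = (Km/Vmax)·(1/[S]) + 1/Vmax. The two points give (1/[S], 1/v) = (3.610, 0.1174) and (0.8264, 0.06061).
Slope = (0.1174 − 0.06061)/(3.610 − 0.8264) = 0.02039; intercept = 0.1174 − 0.02039×3.610 = 0.04375.
Vmax = 1/intercept = 22.9 nmol·min⁻¹; Km = slope × Vmax = 0.02039 × 22.9 = 0.466 µM.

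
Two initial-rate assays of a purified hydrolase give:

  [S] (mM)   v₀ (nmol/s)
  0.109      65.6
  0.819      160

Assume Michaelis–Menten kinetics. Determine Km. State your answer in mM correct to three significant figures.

0.232 mM

In reciprocal form, 1/v = (Km/Vmax)·(1/[S]) + 1/Vmax. The two points give (1/[S], 1/v) = (9.174, 0.01524) and (1.221, 0.006250).
Slope = (0.01524 − 0.006250)/(9.174 − 1.221) = 0.001131; intercept = 0.01524 − 0.001131×9.174 = 0.004869.
Vmax = 1/intercept = 205 nmol/s; Km = slope × Vmax = 0.001131 × 205 = 0.232 mM.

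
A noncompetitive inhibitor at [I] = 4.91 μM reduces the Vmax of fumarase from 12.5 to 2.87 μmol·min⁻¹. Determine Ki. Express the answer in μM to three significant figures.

Noncompetitive: Vmax,app = Vmax/α with α = 1 + [I]/Ki.
α = Vmax/Vmax,app = 12.5/2.87 = 4.355.
Ki = [I]/(α − 1) = 4.91/3.355 = 1.46 μM.

1.46 μM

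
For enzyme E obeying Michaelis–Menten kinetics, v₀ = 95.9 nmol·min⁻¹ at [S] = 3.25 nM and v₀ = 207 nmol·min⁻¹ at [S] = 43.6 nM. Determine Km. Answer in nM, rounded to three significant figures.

4.49 nM

From v = Vmax[S]/(Km+[S]), each point gives Vmax = v(Km+[S])/[S].
Equating: 95.9(Km+3.25)/3.25 = 207(Km+43.6)/43.6.
29.51·Km + 95.9 = 4.748·Km + 207, so (29.51 − 4.748)·Km = 207 − 95.9.
Km = 111.1/24.76 = 4.49 nM; then Vmax = 95.9(4.49+3.25)/3.25 = 228 nmol·min⁻¹.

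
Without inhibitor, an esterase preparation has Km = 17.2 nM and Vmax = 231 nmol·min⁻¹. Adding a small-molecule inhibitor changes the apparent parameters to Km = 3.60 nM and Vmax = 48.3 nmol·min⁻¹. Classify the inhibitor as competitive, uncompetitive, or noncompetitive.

Both Km and Vmax decrease by the same factor (~4.78-fold) — characteristic of uncompetitive inhibition.

uncompetitive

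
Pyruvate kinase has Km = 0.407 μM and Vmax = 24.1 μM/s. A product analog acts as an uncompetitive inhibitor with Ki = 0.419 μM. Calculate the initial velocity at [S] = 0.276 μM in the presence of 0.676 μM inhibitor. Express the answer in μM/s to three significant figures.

With α = 1 + [I]/Ki = 1 + 0.676/0.419 = 2.613, the uncompetitive rate law is v = (Vmax/α)·[S] / (Km/α + [S]).
v = (24.1/2.613)×0.276 / (0.407/2.613 + 0.276) = 2.545/0.4317 = 5.90 μM/s.

5.90 μM/s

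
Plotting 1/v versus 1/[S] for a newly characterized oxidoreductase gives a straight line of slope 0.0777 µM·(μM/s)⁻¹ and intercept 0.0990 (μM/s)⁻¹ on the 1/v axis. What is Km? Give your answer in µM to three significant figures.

0.785 µM

y-intercept = 1/Vmax ⇒ Vmax = 10.1 μM/s; slope = Km/Vmax ⇒ Km = slope × Vmax.
Km = 0.0777 × 10.1 = 0.785 µM.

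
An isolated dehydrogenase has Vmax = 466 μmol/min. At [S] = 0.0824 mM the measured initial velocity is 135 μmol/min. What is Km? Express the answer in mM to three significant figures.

0.202 mM

From v = Vmax[S]/(Km+[S]), Km = [S](Vmax − v)/v.
Km = 0.0824 × (466 − 135) / 135 = 27.27/135 = 0.202 mM.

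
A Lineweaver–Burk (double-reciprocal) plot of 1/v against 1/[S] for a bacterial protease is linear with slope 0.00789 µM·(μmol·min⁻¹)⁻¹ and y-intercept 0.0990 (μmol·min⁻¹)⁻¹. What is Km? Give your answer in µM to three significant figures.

0.0797 µM

y-intercept = 1/Vmax ⇒ Vmax = 10.1 μmol·min⁻¹; slope = Km/Vmax ⇒ Km = slope × Vmax.
Km = 0.00789 × 10.1 = 0.0797 µM.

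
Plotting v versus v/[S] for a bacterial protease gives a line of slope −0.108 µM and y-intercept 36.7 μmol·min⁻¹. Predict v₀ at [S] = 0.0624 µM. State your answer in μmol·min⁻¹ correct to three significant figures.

13.4 μmol·min⁻¹

In the Eadie–Hofstee form v = Vmax − Km·(v/[S]), the slope is −Km and the intercept is Vmax, so Km = 0.108 µM and Vmax = 36.7 μmol·min⁻¹.
v = 36.7 × 0.0624/(0.108 + 0.0624) = 13.4 μmol·min⁻¹.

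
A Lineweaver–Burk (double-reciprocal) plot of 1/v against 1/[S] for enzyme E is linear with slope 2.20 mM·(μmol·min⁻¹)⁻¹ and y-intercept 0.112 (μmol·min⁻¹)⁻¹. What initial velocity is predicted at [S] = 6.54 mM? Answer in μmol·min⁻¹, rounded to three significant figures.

The y-intercept is 1/Vmax, so Vmax = 1/0.112 = 8.93 μmol·min⁻¹.
The slope is Km/Vmax, so Km = 2.20 × 8.93 = 19.6 mM.
Then v = 8.93 × 6.54/(19.6 + 6.54) = 2.23 μmol·min⁻¹.

2.23 μmol·min⁻¹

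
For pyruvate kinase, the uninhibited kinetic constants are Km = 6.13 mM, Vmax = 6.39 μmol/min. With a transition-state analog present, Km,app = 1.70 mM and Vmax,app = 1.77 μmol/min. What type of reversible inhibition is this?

uncompetitive

Both Km and Vmax decrease by the same factor (~3.61-fold) — characteristic of uncompetitive inhibition.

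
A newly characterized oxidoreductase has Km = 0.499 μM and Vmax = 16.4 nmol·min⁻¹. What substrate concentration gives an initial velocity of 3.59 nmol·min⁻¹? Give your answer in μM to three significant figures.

0.140 μM

Rearranging v = Vmax[S]/(Km+[S]) gives [S] = Km·v/(Vmax − v).
[S] = 0.499 × 3.59 / (16.4 − 3.59) = 1.791/12.81 = 0.140 μM.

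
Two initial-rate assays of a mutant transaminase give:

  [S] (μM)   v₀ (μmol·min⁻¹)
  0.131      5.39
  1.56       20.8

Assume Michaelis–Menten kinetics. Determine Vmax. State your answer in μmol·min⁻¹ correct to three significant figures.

In reciprocal form, 1/v = (Km/Vmax)·(1/[S]) + 1/Vmax. The two points give (1/[S], 1/v) = (7.634, 0.1855) and (0.6410, 0.04808).
Slope = (0.1855 − 0.04808)/(7.634 − 0.6410) = 0.01966; intercept = 0.1855 − 0.01966×7.634 = 0.03548.
Vmax = 1/intercept = 28.2 μmol·min⁻¹; Km = slope × Vmax = 0.01966 × 28.2 = 0.554 μM.

28.2 μmol·min⁻¹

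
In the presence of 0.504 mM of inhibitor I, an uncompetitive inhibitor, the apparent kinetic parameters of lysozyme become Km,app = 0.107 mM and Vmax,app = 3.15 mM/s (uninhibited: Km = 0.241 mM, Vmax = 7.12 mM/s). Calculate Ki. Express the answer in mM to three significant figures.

Uncompetitive: Vmax,app = Vmax/α (and Km,app = Km/α) with α = 1 + [I]/Ki.
α = Vmax/Vmax,app = 7.12/3.15 = 2.260.
Ki = [I]/(α − 1) = 0.504/1.260 = 0.400 mM.

0.400 mM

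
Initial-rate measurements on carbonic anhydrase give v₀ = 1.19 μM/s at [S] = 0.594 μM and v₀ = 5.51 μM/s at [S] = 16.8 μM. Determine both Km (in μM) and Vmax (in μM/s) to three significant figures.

Km = 2.58 μM; Vmax = 6.36 μM/s

From v = Vmax[S]/(Km+[S]), each point gives Vmax = v(Km+[S])/[S].
Equating: 1.19(Km+0.594)/0.594 = 5.51(Km+16.8)/16.8.
2.003·Km + 1.19 = 0.3280·Km + 5.51, so (2.003 − 0.3280)·Km = 5.51 − 1.19.
Km = 4.320/1.675 = 2.58 μM; then Vmax = 1.19(2.58+0.594)/0.594 = 6.36 μM/s.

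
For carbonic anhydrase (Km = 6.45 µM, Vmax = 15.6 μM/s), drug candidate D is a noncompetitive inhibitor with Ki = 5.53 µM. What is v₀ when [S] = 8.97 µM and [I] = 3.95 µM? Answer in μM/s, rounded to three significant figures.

5.29 μM/s

With α = 1 + [I]/Ki = 1 + 3.95/5.53 = 1.714, the noncompetitive rate law is v = (Vmax/α)·[S] / (Km + [S]).
v = (15.6/1.714)×8.97 / (6.45 + 8.97) = 81.63/15.42 = 5.29 μM/s.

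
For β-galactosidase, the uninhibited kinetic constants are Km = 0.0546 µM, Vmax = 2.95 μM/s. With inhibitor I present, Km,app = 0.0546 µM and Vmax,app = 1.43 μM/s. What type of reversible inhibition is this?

noncompetitive

Vmax decreases (2.95 → 1.43 μM/s) while Km is unchanged — pure noncompetitive inhibition.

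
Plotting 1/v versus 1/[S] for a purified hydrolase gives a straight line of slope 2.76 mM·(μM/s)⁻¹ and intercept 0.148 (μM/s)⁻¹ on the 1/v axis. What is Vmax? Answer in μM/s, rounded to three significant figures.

The y-intercept of a Lineweaver–Burk plot equals 1/Vmax, so Vmax = 1/0.148 = 6.76 μM/s.

6.76 μM/s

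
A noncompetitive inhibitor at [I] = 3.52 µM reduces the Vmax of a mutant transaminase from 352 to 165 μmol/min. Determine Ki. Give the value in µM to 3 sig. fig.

3.11 µM

Noncompetitive: Vmax,app = Vmax/α with α = 1 + [I]/Ki.
α = Vmax/Vmax,app = 352/165 = 2.133.
Ki = [I]/(α − 1) = 3.52/1.133 = 3.11 µM.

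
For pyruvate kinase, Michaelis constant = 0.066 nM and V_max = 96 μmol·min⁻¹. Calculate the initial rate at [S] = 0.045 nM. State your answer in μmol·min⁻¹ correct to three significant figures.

38.9 μmol·min⁻¹

[S]/(Km+[S]) = 0.045/0.1110 = 0.4054, the fractional saturation.
v = 0.4054 × Vmax = 0.4054 × 96 = 38.9 μmol·min⁻¹.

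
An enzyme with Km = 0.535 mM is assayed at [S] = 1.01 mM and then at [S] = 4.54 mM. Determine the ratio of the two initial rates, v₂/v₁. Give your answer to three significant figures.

The fractional saturations are [S]/(Km+[S]) = 1.01/1.545 = 0.6537 and 4.54/5.075 = 0.8946.
v₂/v₁ is just their ratio: 0.8946/0.6537 = 1.37.

1.37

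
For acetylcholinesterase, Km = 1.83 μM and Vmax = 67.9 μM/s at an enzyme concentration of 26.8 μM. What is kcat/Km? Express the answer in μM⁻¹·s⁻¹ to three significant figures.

kcat = Vmax/[E]total = 67.9/26.8 = 2.53 s⁻¹.
kcat/Km = 2.53/1.83 = 1.38 μM⁻¹·s⁻¹.

1.38 μM⁻¹·s⁻¹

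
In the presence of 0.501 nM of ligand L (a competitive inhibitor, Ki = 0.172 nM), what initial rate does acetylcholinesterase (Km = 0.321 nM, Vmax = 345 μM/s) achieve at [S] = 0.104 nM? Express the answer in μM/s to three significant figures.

26.4 μM/s

With α = 1 + [I]/Ki = 1 + 0.501/0.172 = 3.913, the competitive rate law is v = Vmax[S] / (αKm + [S]).
v = 345×0.104 / (3.913×0.321 + 0.104) = 35.88/1.360 = 26.4 μM/s.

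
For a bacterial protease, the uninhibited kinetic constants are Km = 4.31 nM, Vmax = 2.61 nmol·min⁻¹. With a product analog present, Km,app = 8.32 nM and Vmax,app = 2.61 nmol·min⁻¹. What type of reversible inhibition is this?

competitive

Km increases (4.31 → 8.32 nM) while Vmax is unchanged — the hallmark of competitive inhibition.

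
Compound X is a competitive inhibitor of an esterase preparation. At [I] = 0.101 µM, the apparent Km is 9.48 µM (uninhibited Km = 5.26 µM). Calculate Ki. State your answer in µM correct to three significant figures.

Competitive: Km,app = α·Km with α = 1 + [I]/Ki.
α = Km,app/Km = 9.48/5.26 = 1.802.
Ki = [I]/(α − 1) = 0.101/0.8023 = 0.126 µM.

0.126 µM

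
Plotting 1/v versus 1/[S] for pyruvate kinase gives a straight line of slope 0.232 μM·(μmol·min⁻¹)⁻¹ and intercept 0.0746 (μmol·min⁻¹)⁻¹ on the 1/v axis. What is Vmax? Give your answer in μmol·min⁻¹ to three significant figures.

The y-intercept of a Lineweaver–Burk plot equals 1/Vmax, so Vmax = 1/0.0746 = 13.4 μmol·min⁻¹.

13.4 μmol·min⁻¹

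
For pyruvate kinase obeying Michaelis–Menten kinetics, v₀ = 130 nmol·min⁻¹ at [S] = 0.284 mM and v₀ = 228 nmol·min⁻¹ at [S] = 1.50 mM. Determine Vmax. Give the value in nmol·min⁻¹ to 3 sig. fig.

277 nmol·min⁻¹

From v = Vmax[S]/(Km+[S]), each point gives Vmax = v(Km+[S])/[S].
Equating: 130(Km+0.284)/0.284 = 228(Km+1.50)/1.50.
457.7·Km + 130 = 152.0·Km + 228, so (457.7 − 152.0)·Km = 228 − 130.
Km = 98.00/305.7 = 0.321 mM; then Vmax = 130(0.321+0.284)/0.284 = 277 nmol·min⁻¹.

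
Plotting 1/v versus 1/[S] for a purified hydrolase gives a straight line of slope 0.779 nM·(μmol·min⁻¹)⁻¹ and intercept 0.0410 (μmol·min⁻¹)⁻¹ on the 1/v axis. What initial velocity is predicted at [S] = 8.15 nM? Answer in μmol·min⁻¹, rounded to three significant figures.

The y-intercept is 1/Vmax, so Vmax = 1/0.0410 = 24.4 μmol·min⁻¹.
The slope is Km/Vmax, so Km = 0.779 × 24.4 = 19.0 nM.
Then v = 24.4 × 8.15/(19.0 + 8.15) = 7.32 μmol·min⁻¹.

7.32 μmol·min⁻¹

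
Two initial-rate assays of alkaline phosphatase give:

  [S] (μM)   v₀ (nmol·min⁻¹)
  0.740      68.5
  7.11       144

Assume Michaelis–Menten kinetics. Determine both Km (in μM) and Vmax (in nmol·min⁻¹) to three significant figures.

In reciprocal form, 1/v = (Km/Vmax)·(1/[S]) + 1/Vmax. The two points give (1/[S], 1/v) = (1.351, 0.01460) and (0.1406, 0.006944).
Slope = (0.01460 − 0.006944)/(1.351 − 0.1406) = 0.006322; intercept = 0.01460 − 0.006322×1.351 = 0.006055.
Vmax = 1/intercept = 165 nmol·min⁻¹; Km = slope × Vmax = 0.006322 × 165 = 1.04 μM.

Km = 1.04 μM; Vmax = 165 nmol·min⁻¹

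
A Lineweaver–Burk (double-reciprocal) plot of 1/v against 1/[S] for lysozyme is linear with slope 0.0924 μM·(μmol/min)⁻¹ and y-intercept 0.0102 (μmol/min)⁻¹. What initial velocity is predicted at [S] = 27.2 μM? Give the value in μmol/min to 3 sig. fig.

73.5 μmol/min

The y-intercept is 1/Vmax, so Vmax = 1/0.0102 = 98.0 μmol/min.
The slope is Km/Vmax, so Km = 0.0924 × 98.0 = 9.06 μM.
Then v = 98.0 × 27.2/(9.06 + 27.2) = 73.5 μmol/min.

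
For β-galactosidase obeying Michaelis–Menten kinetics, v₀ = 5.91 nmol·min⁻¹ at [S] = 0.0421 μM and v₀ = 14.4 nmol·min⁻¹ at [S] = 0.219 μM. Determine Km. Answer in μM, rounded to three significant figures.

0.114 μM

In reciprocal form, 1/v = (Km/Vmax)·(1/[S]) + 1/Vmax. The two points give (1/[S], 1/v) = (23.75, 0.1692) and (4.566, 0.06944).
Slope = (0.1692 − 0.06944)/(23.75 − 4.566) = 0.005199; intercept = 0.1692 − 0.005199×23.75 = 0.04570.
Vmax = 1/intercept = 21.9 nmol·min⁻¹; Km = slope × Vmax = 0.005199 × 21.9 = 0.114 μM.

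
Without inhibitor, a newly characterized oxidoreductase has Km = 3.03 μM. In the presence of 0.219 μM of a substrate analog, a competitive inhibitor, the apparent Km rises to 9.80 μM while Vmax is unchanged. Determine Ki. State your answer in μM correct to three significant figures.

Competitive: Km,app = α·Km with α = 1 + [I]/Ki.
α = Km,app/Km = 9.80/3.03 = 3.234.
Ki = [I]/(α − 1) = 0.219/2.234 = 0.0980 μM.

0.0980 μM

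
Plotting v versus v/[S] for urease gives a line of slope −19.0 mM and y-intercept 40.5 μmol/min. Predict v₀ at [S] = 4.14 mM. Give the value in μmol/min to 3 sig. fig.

In the Eadie–Hofstee form v = Vmax − Km·(v/[S]), the slope is −Km and the intercept is Vmax, so Km = 19.0 mM and Vmax = 40.5 μmol/min.
v = 40.5 × 4.14/(19.0 + 4.14) = 7.25 μmol/min.

7.25 μmol/min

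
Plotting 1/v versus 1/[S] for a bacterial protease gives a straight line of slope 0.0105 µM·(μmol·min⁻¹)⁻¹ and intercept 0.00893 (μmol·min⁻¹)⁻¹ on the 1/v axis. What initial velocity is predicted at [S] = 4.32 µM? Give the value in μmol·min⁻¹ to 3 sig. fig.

The y-intercept is 1/Vmax, so Vmax = 1/0.00893 = 112 μmol·min⁻¹.
The slope is Km/Vmax, so Km = 0.0105 × 112 = 1.18 µM.
Then v = 112 × 4.32/(1.18 + 4.32) = 88.0 μmol·min⁻¹.

88.0 μmol·min⁻¹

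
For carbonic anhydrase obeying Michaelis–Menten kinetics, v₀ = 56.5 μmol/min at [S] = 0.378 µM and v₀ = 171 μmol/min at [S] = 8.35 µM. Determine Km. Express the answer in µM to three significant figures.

In reciprocal form, 1/v = (Km/Vmax)·(1/[S]) + 1/Vmax. The two points give (1/[S], 1/v) = (2.646, 0.01770) and (0.1198, 0.005848).
Slope = (0.01770 − 0.005848)/(2.646 − 0.1198) = 0.004692; intercept = 0.01770 − 0.004692×2.646 = 0.005286.
Vmax = 1/intercept = 189 μmol/min; Km = slope × Vmax = 0.004692 × 189 = 0.888 µM.

0.888 µM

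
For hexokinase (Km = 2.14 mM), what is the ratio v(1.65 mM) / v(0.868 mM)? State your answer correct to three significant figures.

1.51

Since Vmax cancels, v₂/v₁ = [S]₂(Km+[S]₁) / [S]₁(Km+[S]₂).
= 1.65×(2.14+0.868) / (0.868×(2.14+1.65)) = 4.963/3.290 = 1.51.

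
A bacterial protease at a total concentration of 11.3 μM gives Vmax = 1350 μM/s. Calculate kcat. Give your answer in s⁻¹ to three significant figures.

kcat = Vmax/[E]total = 1350 μM/s / 11.3 μM = 119 s⁻¹.

119 s⁻¹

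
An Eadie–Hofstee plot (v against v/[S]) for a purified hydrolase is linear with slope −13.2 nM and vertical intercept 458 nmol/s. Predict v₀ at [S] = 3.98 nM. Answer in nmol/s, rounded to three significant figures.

In the Eadie–Hofstee form v = Vmax − Km·(v/[S]), the slope is −Km and the intercept is Vmax, so Km = 13.2 nM and Vmax = 458 nmol/s.
v = 458 × 3.98/(13.2 + 3.98) = 106 nmol/s.

106 nmol/s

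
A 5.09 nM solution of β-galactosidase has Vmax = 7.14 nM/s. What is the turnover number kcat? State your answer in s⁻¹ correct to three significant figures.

1.40 s⁻¹

kcat = Vmax/[E]total = 7.14 nM/s / 5.09 nM = 1.40 s⁻¹.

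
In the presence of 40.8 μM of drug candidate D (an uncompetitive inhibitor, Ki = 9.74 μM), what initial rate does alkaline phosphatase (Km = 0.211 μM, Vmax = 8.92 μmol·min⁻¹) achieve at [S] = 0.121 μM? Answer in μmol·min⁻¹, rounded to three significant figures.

α = 1 + [I]/Ki = 1 + 40.8/9.74 = 5.189.
For an uncompetitive inhibitor, both parameters are divided by α, giving Vmax/α and Km/α: Km,app = 0.0407 μM, Vmax,app = 1.72 μmol·min⁻¹.
v = Vmax,app·[S]/(Km,app + [S]) = 1.72 × 0.121/(0.0407 + 0.121) = 1.29 μmol·min⁻¹.

1.29 μmol·min⁻¹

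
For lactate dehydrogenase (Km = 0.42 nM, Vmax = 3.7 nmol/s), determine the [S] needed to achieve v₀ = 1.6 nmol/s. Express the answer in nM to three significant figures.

Rearranging v = Vmax[S]/(Km+[S]) gives [S] = Km·v/(Vmax − v).
[S] = 0.42 × 1.6 / (3.7 − 1.6) = 0.6720/2.100 = 0.320 nM.

0.320 nM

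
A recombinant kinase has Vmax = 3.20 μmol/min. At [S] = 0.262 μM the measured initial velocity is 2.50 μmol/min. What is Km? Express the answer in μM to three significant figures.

0.0734 μM

From v = Vmax[S]/(Km+[S]), Km = [S](Vmax − v)/v.
Km = 0.262 × (3.20 − 2.50) / 2.50 = 0.1834/2.50 = 0.0734 μM.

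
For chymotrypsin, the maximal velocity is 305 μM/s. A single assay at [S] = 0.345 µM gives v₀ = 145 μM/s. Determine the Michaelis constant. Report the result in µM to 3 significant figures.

v/Vmax = 145/305 = 0.4754 = [S]/(Km+[S]).
So Km + [S] = [S]/0.4754 = 0.7257 µM, giving Km = 0.7257 − 0.345 = 0.381 µM.

0.381 µM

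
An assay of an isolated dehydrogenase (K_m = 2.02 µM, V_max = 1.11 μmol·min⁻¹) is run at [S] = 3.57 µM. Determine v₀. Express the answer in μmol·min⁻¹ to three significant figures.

0.709 μmol·min⁻¹

[S]/(Km+[S]) = 3.57/5.590 = 0.6386, the fractional saturation.
v = 0.6386 × Vmax = 0.6386 × 1.11 = 0.709 μmol·min⁻¹.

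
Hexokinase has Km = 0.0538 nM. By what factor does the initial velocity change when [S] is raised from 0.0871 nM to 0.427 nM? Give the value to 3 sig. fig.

1.44

Since Vmax cancels, v₂/v₁ = [S]₂(Km+[S]₁) / [S]₁(Km+[S]₂).
= 0.427×(0.0538+0.0871) / (0.0871×(0.0538+0.427)) = 0.06016/0.04188 = 1.44.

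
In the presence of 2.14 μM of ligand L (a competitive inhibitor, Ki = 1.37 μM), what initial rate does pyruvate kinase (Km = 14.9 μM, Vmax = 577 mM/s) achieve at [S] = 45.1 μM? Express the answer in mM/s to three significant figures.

α = 1 + [I]/Ki = 1 + 2.14/1.37 = 2.562.
For a competitive inhibitor, Vmax is unchanged and the apparent Km becomes α·Km: Km,app = 38.2 μM, Vmax,app = 577 mM/s.
v = Vmax,app·[S]/(Km,app + [S]) = 577 × 45.1/(38.2 + 45.1) = 312 mM/s.

312 mM/s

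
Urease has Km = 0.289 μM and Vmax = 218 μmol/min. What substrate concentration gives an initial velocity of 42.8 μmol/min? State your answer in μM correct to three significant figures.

0.0706 μM

The required fractional saturation is v/Vmax = 42.8/218 = 0.1963.
Then [S]/(Km+[S]) = 0.1963 ⇒ [S] = 0.289 × 0.1963/(1 − 0.1963) = 0.0706 μM.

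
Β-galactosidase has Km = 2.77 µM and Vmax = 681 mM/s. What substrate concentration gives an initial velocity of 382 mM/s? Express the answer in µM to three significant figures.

Rearranging v = Vmax[S]/(Km+[S]) gives [S] = Km·v/(Vmax − v).
[S] = 2.77 × 382 / (681 − 382) = 1058/299.0 = 3.54 µM.

3.54 µM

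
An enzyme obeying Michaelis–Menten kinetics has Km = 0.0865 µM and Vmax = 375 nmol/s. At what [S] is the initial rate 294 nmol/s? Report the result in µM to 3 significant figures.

0.314 µM

Rearranging v = Vmax[S]/(Km+[S]) gives [S] = Km·v/(Vmax − v).
[S] = 0.0865 × 294 / (375 − 294) = 25.43/81.00 = 0.314 µM.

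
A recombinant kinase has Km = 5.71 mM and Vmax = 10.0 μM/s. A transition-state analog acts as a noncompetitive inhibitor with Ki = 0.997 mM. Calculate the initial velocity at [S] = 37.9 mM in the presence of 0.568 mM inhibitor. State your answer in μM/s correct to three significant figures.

α = 1 + [I]/Ki = 1 + 0.568/0.997 = 1.570.
For a noncompetitive inhibitor, Vmax is reduced to Vmax/α while Km is unchanged: Km,app = 5.71 mM, Vmax,app = 6.37 μM/s.
v = Vmax,app·[S]/(Km,app + [S]) = 6.37 × 37.9/(5.71 + 37.9) = 5.54 μM/s.

5.54 μM/s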